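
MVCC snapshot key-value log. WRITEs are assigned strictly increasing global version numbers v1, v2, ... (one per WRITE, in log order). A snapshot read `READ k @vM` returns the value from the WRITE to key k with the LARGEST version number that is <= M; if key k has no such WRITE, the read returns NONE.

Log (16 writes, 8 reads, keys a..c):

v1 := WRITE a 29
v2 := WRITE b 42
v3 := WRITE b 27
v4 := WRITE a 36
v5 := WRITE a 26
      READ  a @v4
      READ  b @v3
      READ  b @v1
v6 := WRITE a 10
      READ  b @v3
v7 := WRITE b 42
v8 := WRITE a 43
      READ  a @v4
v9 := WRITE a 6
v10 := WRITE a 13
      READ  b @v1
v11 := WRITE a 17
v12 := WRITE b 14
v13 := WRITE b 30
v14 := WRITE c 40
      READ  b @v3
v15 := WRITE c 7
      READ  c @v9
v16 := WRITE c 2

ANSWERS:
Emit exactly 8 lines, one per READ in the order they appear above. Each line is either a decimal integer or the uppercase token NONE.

Answer: 36
27
NONE
27
36
NONE
27
NONE

Derivation:
v1: WRITE a=29  (a history now [(1, 29)])
v2: WRITE b=42  (b history now [(2, 42)])
v3: WRITE b=27  (b history now [(2, 42), (3, 27)])
v4: WRITE a=36  (a history now [(1, 29), (4, 36)])
v5: WRITE a=26  (a history now [(1, 29), (4, 36), (5, 26)])
READ a @v4: history=[(1, 29), (4, 36), (5, 26)] -> pick v4 -> 36
READ b @v3: history=[(2, 42), (3, 27)] -> pick v3 -> 27
READ b @v1: history=[(2, 42), (3, 27)] -> no version <= 1 -> NONE
v6: WRITE a=10  (a history now [(1, 29), (4, 36), (5, 26), (6, 10)])
READ b @v3: history=[(2, 42), (3, 27)] -> pick v3 -> 27
v7: WRITE b=42  (b history now [(2, 42), (3, 27), (7, 42)])
v8: WRITE a=43  (a history now [(1, 29), (4, 36), (5, 26), (6, 10), (8, 43)])
READ a @v4: history=[(1, 29), (4, 36), (5, 26), (6, 10), (8, 43)] -> pick v4 -> 36
v9: WRITE a=6  (a history now [(1, 29), (4, 36), (5, 26), (6, 10), (8, 43), (9, 6)])
v10: WRITE a=13  (a history now [(1, 29), (4, 36), (5, 26), (6, 10), (8, 43), (9, 6), (10, 13)])
READ b @v1: history=[(2, 42), (3, 27), (7, 42)] -> no version <= 1 -> NONE
v11: WRITE a=17  (a history now [(1, 29), (4, 36), (5, 26), (6, 10), (8, 43), (9, 6), (10, 13), (11, 17)])
v12: WRITE b=14  (b history now [(2, 42), (3, 27), (7, 42), (12, 14)])
v13: WRITE b=30  (b history now [(2, 42), (3, 27), (7, 42), (12, 14), (13, 30)])
v14: WRITE c=40  (c history now [(14, 40)])
READ b @v3: history=[(2, 42), (3, 27), (7, 42), (12, 14), (13, 30)] -> pick v3 -> 27
v15: WRITE c=7  (c history now [(14, 40), (15, 7)])
READ c @v9: history=[(14, 40), (15, 7)] -> no version <= 9 -> NONE
v16: WRITE c=2  (c history now [(14, 40), (15, 7), (16, 2)])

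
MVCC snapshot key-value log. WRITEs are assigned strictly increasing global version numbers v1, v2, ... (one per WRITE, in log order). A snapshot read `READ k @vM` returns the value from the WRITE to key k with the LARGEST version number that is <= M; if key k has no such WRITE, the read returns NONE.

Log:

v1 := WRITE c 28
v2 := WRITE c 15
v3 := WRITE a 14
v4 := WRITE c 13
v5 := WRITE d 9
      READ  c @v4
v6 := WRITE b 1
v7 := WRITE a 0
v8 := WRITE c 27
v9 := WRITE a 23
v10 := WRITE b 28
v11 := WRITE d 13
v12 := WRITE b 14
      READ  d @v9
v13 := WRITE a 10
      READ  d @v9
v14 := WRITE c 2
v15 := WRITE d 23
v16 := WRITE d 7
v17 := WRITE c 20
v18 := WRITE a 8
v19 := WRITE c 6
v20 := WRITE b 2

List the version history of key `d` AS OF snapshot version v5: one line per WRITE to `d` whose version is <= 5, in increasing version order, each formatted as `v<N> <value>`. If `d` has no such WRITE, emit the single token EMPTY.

Scan writes for key=d with version <= 5:
  v1 WRITE c 28 -> skip
  v2 WRITE c 15 -> skip
  v3 WRITE a 14 -> skip
  v4 WRITE c 13 -> skip
  v5 WRITE d 9 -> keep
  v6 WRITE b 1 -> skip
  v7 WRITE a 0 -> skip
  v8 WRITE c 27 -> skip
  v9 WRITE a 23 -> skip
  v10 WRITE b 28 -> skip
  v11 WRITE d 13 -> drop (> snap)
  v12 WRITE b 14 -> skip
  v13 WRITE a 10 -> skip
  v14 WRITE c 2 -> skip
  v15 WRITE d 23 -> drop (> snap)
  v16 WRITE d 7 -> drop (> snap)
  v17 WRITE c 20 -> skip
  v18 WRITE a 8 -> skip
  v19 WRITE c 6 -> skip
  v20 WRITE b 2 -> skip
Collected: [(5, 9)]

Answer: v5 9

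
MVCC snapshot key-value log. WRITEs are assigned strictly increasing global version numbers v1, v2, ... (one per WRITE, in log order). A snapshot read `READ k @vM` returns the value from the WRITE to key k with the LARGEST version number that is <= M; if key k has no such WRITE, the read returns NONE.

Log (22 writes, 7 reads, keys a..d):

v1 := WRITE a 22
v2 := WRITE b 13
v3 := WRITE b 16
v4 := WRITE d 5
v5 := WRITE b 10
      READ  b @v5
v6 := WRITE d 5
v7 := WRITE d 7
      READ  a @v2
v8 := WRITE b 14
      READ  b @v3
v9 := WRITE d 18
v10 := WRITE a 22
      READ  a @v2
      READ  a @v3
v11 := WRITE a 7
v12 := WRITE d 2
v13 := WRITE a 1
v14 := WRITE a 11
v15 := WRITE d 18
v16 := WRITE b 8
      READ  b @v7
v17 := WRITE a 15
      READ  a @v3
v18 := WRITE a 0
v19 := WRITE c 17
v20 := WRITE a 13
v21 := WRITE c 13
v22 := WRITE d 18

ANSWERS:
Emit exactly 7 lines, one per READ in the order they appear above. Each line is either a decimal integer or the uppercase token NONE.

Answer: 10
22
16
22
22
10
22

Derivation:
v1: WRITE a=22  (a history now [(1, 22)])
v2: WRITE b=13  (b history now [(2, 13)])
v3: WRITE b=16  (b history now [(2, 13), (3, 16)])
v4: WRITE d=5  (d history now [(4, 5)])
v5: WRITE b=10  (b history now [(2, 13), (3, 16), (5, 10)])
READ b @v5: history=[(2, 13), (3, 16), (5, 10)] -> pick v5 -> 10
v6: WRITE d=5  (d history now [(4, 5), (6, 5)])
v7: WRITE d=7  (d history now [(4, 5), (6, 5), (7, 7)])
READ a @v2: history=[(1, 22)] -> pick v1 -> 22
v8: WRITE b=14  (b history now [(2, 13), (3, 16), (5, 10), (8, 14)])
READ b @v3: history=[(2, 13), (3, 16), (5, 10), (8, 14)] -> pick v3 -> 16
v9: WRITE d=18  (d history now [(4, 5), (6, 5), (7, 7), (9, 18)])
v10: WRITE a=22  (a history now [(1, 22), (10, 22)])
READ a @v2: history=[(1, 22), (10, 22)] -> pick v1 -> 22
READ a @v3: history=[(1, 22), (10, 22)] -> pick v1 -> 22
v11: WRITE a=7  (a history now [(1, 22), (10, 22), (11, 7)])
v12: WRITE d=2  (d history now [(4, 5), (6, 5), (7, 7), (9, 18), (12, 2)])
v13: WRITE a=1  (a history now [(1, 22), (10, 22), (11, 7), (13, 1)])
v14: WRITE a=11  (a history now [(1, 22), (10, 22), (11, 7), (13, 1), (14, 11)])
v15: WRITE d=18  (d history now [(4, 5), (6, 5), (7, 7), (9, 18), (12, 2), (15, 18)])
v16: WRITE b=8  (b history now [(2, 13), (3, 16), (5, 10), (8, 14), (16, 8)])
READ b @v7: history=[(2, 13), (3, 16), (5, 10), (8, 14), (16, 8)] -> pick v5 -> 10
v17: WRITE a=15  (a history now [(1, 22), (10, 22), (11, 7), (13, 1), (14, 11), (17, 15)])
READ a @v3: history=[(1, 22), (10, 22), (11, 7), (13, 1), (14, 11), (17, 15)] -> pick v1 -> 22
v18: WRITE a=0  (a history now [(1, 22), (10, 22), (11, 7), (13, 1), (14, 11), (17, 15), (18, 0)])
v19: WRITE c=17  (c history now [(19, 17)])
v20: WRITE a=13  (a history now [(1, 22), (10, 22), (11, 7), (13, 1), (14, 11), (17, 15), (18, 0), (20, 13)])
v21: WRITE c=13  (c history now [(19, 17), (21, 13)])
v22: WRITE d=18  (d history now [(4, 5), (6, 5), (7, 7), (9, 18), (12, 2), (15, 18), (22, 18)])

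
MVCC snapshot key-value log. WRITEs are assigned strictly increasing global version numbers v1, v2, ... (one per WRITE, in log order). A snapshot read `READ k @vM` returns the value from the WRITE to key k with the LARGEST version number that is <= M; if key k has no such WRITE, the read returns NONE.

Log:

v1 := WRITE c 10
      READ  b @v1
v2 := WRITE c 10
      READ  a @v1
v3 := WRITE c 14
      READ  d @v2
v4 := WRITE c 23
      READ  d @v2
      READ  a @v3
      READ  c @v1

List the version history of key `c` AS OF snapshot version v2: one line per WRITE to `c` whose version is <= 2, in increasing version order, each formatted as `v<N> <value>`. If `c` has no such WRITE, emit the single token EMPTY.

Answer: v1 10
v2 10

Derivation:
Scan writes for key=c with version <= 2:
  v1 WRITE c 10 -> keep
  v2 WRITE c 10 -> keep
  v3 WRITE c 14 -> drop (> snap)
  v4 WRITE c 23 -> drop (> snap)
Collected: [(1, 10), (2, 10)]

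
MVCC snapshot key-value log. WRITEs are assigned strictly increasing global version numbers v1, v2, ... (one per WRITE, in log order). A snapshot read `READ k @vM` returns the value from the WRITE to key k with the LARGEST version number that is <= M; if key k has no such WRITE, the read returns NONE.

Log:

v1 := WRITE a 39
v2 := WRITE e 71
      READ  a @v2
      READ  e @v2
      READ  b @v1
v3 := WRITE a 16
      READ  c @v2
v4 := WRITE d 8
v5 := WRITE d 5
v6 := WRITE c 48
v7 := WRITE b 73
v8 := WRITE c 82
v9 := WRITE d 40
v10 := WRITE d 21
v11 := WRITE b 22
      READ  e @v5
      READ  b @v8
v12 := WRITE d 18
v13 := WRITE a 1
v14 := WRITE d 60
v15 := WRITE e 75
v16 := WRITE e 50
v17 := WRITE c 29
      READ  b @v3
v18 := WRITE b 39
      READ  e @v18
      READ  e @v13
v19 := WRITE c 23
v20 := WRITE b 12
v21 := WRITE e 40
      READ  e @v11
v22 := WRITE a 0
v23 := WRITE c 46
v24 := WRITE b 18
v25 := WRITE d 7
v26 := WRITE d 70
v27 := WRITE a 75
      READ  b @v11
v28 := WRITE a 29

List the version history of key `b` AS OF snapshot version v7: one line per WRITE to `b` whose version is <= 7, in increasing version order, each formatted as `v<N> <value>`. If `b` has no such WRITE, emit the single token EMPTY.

Scan writes for key=b with version <= 7:
  v1 WRITE a 39 -> skip
  v2 WRITE e 71 -> skip
  v3 WRITE a 16 -> skip
  v4 WRITE d 8 -> skip
  v5 WRITE d 5 -> skip
  v6 WRITE c 48 -> skip
  v7 WRITE b 73 -> keep
  v8 WRITE c 82 -> skip
  v9 WRITE d 40 -> skip
  v10 WRITE d 21 -> skip
  v11 WRITE b 22 -> drop (> snap)
  v12 WRITE d 18 -> skip
  v13 WRITE a 1 -> skip
  v14 WRITE d 60 -> skip
  v15 WRITE e 75 -> skip
  v16 WRITE e 50 -> skip
  v17 WRITE c 29 -> skip
  v18 WRITE b 39 -> drop (> snap)
  v19 WRITE c 23 -> skip
  v20 WRITE b 12 -> drop (> snap)
  v21 WRITE e 40 -> skip
  v22 WRITE a 0 -> skip
  v23 WRITE c 46 -> skip
  v24 WRITE b 18 -> drop (> snap)
  v25 WRITE d 7 -> skip
  v26 WRITE d 70 -> skip
  v27 WRITE a 75 -> skip
  v28 WRITE a 29 -> skip
Collected: [(7, 73)]

Answer: v7 73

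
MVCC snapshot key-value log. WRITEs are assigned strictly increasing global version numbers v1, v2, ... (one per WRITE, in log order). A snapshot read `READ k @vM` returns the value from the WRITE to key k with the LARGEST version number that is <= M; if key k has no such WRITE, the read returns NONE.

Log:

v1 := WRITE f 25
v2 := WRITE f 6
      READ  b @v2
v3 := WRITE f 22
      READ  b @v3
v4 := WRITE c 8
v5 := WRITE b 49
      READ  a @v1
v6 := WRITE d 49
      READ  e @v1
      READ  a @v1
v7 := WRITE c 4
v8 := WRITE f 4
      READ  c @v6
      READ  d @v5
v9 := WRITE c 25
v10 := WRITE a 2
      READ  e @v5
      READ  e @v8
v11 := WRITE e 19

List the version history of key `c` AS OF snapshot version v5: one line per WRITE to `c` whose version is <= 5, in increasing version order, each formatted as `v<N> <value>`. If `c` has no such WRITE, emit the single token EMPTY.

Scan writes for key=c with version <= 5:
  v1 WRITE f 25 -> skip
  v2 WRITE f 6 -> skip
  v3 WRITE f 22 -> skip
  v4 WRITE c 8 -> keep
  v5 WRITE b 49 -> skip
  v6 WRITE d 49 -> skip
  v7 WRITE c 4 -> drop (> snap)
  v8 WRITE f 4 -> skip
  v9 WRITE c 25 -> drop (> snap)
  v10 WRITE a 2 -> skip
  v11 WRITE e 19 -> skip
Collected: [(4, 8)]

Answer: v4 8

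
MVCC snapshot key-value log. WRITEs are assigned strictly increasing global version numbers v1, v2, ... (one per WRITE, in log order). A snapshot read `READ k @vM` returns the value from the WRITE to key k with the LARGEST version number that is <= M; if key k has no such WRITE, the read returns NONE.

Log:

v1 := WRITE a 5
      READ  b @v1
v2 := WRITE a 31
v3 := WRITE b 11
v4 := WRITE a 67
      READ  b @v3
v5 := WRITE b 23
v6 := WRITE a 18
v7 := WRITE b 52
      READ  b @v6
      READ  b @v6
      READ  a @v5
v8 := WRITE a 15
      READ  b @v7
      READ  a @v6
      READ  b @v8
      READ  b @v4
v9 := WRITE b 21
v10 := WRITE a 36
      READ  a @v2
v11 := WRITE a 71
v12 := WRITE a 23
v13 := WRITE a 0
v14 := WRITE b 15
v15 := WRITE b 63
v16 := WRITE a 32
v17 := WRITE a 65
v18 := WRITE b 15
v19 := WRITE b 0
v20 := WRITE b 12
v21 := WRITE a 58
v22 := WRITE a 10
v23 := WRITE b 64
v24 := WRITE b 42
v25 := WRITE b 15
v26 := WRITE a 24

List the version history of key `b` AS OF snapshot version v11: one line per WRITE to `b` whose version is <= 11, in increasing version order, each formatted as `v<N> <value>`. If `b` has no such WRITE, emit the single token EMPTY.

Scan writes for key=b with version <= 11:
  v1 WRITE a 5 -> skip
  v2 WRITE a 31 -> skip
  v3 WRITE b 11 -> keep
  v4 WRITE a 67 -> skip
  v5 WRITE b 23 -> keep
  v6 WRITE a 18 -> skip
  v7 WRITE b 52 -> keep
  v8 WRITE a 15 -> skip
  v9 WRITE b 21 -> keep
  v10 WRITE a 36 -> skip
  v11 WRITE a 71 -> skip
  v12 WRITE a 23 -> skip
  v13 WRITE a 0 -> skip
  v14 WRITE b 15 -> drop (> snap)
  v15 WRITE b 63 -> drop (> snap)
  v16 WRITE a 32 -> skip
  v17 WRITE a 65 -> skip
  v18 WRITE b 15 -> drop (> snap)
  v19 WRITE b 0 -> drop (> snap)
  v20 WRITE b 12 -> drop (> snap)
  v21 WRITE a 58 -> skip
  v22 WRITE a 10 -> skip
  v23 WRITE b 64 -> drop (> snap)
  v24 WRITE b 42 -> drop (> snap)
  v25 WRITE b 15 -> drop (> snap)
  v26 WRITE a 24 -> skip
Collected: [(3, 11), (5, 23), (7, 52), (9, 21)]

Answer: v3 11
v5 23
v7 52
v9 21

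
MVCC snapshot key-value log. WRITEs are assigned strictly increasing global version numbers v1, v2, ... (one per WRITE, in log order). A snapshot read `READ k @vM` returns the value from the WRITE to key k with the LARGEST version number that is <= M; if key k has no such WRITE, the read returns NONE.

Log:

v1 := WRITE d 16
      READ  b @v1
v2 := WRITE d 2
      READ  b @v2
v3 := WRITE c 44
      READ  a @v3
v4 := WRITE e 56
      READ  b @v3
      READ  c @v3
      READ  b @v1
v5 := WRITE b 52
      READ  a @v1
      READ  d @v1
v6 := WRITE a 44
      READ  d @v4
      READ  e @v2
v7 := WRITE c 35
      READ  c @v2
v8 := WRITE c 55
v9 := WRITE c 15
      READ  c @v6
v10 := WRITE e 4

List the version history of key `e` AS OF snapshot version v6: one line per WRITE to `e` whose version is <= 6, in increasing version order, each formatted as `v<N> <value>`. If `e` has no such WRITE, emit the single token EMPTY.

Answer: v4 56

Derivation:
Scan writes for key=e with version <= 6:
  v1 WRITE d 16 -> skip
  v2 WRITE d 2 -> skip
  v3 WRITE c 44 -> skip
  v4 WRITE e 56 -> keep
  v5 WRITE b 52 -> skip
  v6 WRITE a 44 -> skip
  v7 WRITE c 35 -> skip
  v8 WRITE c 55 -> skip
  v9 WRITE c 15 -> skip
  v10 WRITE e 4 -> drop (> snap)
Collected: [(4, 56)]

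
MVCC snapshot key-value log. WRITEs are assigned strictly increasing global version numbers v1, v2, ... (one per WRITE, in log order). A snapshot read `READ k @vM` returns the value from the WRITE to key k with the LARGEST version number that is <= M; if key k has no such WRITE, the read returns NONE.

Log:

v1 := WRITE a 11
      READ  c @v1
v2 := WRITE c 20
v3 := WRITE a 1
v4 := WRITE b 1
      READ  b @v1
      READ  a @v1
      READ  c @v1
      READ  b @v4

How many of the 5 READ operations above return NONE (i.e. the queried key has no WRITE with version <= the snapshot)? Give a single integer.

Answer: 3

Derivation:
v1: WRITE a=11  (a history now [(1, 11)])
READ c @v1: history=[] -> no version <= 1 -> NONE
v2: WRITE c=20  (c history now [(2, 20)])
v3: WRITE a=1  (a history now [(1, 11), (3, 1)])
v4: WRITE b=1  (b history now [(4, 1)])
READ b @v1: history=[(4, 1)] -> no version <= 1 -> NONE
READ a @v1: history=[(1, 11), (3, 1)] -> pick v1 -> 11
READ c @v1: history=[(2, 20)] -> no version <= 1 -> NONE
READ b @v4: history=[(4, 1)] -> pick v4 -> 1
Read results in order: ['NONE', 'NONE', '11', 'NONE', '1']
NONE count = 3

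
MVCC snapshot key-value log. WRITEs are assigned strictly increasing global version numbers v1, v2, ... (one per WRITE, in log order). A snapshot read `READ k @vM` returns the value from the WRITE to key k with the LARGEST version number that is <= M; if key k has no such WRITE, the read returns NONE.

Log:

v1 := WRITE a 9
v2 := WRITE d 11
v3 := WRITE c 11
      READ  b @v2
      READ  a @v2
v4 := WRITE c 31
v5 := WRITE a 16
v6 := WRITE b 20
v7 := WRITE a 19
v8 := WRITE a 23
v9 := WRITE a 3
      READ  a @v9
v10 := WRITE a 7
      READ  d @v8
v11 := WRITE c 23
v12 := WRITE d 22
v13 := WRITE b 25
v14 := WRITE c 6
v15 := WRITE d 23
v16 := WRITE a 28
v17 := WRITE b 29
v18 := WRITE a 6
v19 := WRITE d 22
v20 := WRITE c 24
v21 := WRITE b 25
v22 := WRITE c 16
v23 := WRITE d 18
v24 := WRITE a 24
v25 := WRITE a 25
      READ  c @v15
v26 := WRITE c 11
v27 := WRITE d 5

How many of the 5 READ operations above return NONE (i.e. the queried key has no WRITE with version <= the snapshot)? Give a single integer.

Answer: 1

Derivation:
v1: WRITE a=9  (a history now [(1, 9)])
v2: WRITE d=11  (d history now [(2, 11)])
v3: WRITE c=11  (c history now [(3, 11)])
READ b @v2: history=[] -> no version <= 2 -> NONE
READ a @v2: history=[(1, 9)] -> pick v1 -> 9
v4: WRITE c=31  (c history now [(3, 11), (4, 31)])
v5: WRITE a=16  (a history now [(1, 9), (5, 16)])
v6: WRITE b=20  (b history now [(6, 20)])
v7: WRITE a=19  (a history now [(1, 9), (5, 16), (7, 19)])
v8: WRITE a=23  (a history now [(1, 9), (5, 16), (7, 19), (8, 23)])
v9: WRITE a=3  (a history now [(1, 9), (5, 16), (7, 19), (8, 23), (9, 3)])
READ a @v9: history=[(1, 9), (5, 16), (7, 19), (8, 23), (9, 3)] -> pick v9 -> 3
v10: WRITE a=7  (a history now [(1, 9), (5, 16), (7, 19), (8, 23), (9, 3), (10, 7)])
READ d @v8: history=[(2, 11)] -> pick v2 -> 11
v11: WRITE c=23  (c history now [(3, 11), (4, 31), (11, 23)])
v12: WRITE d=22  (d history now [(2, 11), (12, 22)])
v13: WRITE b=25  (b history now [(6, 20), (13, 25)])
v14: WRITE c=6  (c history now [(3, 11), (4, 31), (11, 23), (14, 6)])
v15: WRITE d=23  (d history now [(2, 11), (12, 22), (15, 23)])
v16: WRITE a=28  (a history now [(1, 9), (5, 16), (7, 19), (8, 23), (9, 3), (10, 7), (16, 28)])
v17: WRITE b=29  (b history now [(6, 20), (13, 25), (17, 29)])
v18: WRITE a=6  (a history now [(1, 9), (5, 16), (7, 19), (8, 23), (9, 3), (10, 7), (16, 28), (18, 6)])
v19: WRITE d=22  (d history now [(2, 11), (12, 22), (15, 23), (19, 22)])
v20: WRITE c=24  (c history now [(3, 11), (4, 31), (11, 23), (14, 6), (20, 24)])
v21: WRITE b=25  (b history now [(6, 20), (13, 25), (17, 29), (21, 25)])
v22: WRITE c=16  (c history now [(3, 11), (4, 31), (11, 23), (14, 6), (20, 24), (22, 16)])
v23: WRITE d=18  (d history now [(2, 11), (12, 22), (15, 23), (19, 22), (23, 18)])
v24: WRITE a=24  (a history now [(1, 9), (5, 16), (7, 19), (8, 23), (9, 3), (10, 7), (16, 28), (18, 6), (24, 24)])
v25: WRITE a=25  (a history now [(1, 9), (5, 16), (7, 19), (8, 23), (9, 3), (10, 7), (16, 28), (18, 6), (24, 24), (25, 25)])
READ c @v15: history=[(3, 11), (4, 31), (11, 23), (14, 6), (20, 24), (22, 16)] -> pick v14 -> 6
v26: WRITE c=11  (c history now [(3, 11), (4, 31), (11, 23), (14, 6), (20, 24), (22, 16), (26, 11)])
v27: WRITE d=5  (d history now [(2, 11), (12, 22), (15, 23), (19, 22), (23, 18), (27, 5)])
Read results in order: ['NONE', '9', '3', '11', '6']
NONE count = 1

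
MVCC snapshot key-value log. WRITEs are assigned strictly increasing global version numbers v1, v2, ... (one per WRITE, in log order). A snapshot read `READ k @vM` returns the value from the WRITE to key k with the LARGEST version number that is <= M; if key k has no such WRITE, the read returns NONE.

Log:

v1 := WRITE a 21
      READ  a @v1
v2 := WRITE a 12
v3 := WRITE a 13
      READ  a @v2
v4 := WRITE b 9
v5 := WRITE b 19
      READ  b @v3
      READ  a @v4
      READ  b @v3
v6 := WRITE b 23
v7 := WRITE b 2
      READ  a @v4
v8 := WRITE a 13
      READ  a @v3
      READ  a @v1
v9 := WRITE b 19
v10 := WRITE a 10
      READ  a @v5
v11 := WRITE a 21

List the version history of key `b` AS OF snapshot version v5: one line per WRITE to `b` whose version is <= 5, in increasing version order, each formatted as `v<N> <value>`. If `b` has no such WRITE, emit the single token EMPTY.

Scan writes for key=b with version <= 5:
  v1 WRITE a 21 -> skip
  v2 WRITE a 12 -> skip
  v3 WRITE a 13 -> skip
  v4 WRITE b 9 -> keep
  v5 WRITE b 19 -> keep
  v6 WRITE b 23 -> drop (> snap)
  v7 WRITE b 2 -> drop (> snap)
  v8 WRITE a 13 -> skip
  v9 WRITE b 19 -> drop (> snap)
  v10 WRITE a 10 -> skip
  v11 WRITE a 21 -> skip
Collected: [(4, 9), (5, 19)]

Answer: v4 9
v5 19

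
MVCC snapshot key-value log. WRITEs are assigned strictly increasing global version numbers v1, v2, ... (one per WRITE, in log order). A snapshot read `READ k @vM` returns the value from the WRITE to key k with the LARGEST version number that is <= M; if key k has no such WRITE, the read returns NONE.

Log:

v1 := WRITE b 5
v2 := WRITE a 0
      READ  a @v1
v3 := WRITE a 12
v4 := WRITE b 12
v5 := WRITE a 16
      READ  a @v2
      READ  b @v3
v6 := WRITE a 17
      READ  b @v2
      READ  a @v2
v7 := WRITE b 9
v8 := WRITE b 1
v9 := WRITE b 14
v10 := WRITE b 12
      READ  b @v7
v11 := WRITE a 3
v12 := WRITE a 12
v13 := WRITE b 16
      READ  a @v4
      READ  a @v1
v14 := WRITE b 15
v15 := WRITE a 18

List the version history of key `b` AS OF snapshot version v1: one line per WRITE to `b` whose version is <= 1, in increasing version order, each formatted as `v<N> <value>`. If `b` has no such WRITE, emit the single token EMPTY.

Scan writes for key=b with version <= 1:
  v1 WRITE b 5 -> keep
  v2 WRITE a 0 -> skip
  v3 WRITE a 12 -> skip
  v4 WRITE b 12 -> drop (> snap)
  v5 WRITE a 16 -> skip
  v6 WRITE a 17 -> skip
  v7 WRITE b 9 -> drop (> snap)
  v8 WRITE b 1 -> drop (> snap)
  v9 WRITE b 14 -> drop (> snap)
  v10 WRITE b 12 -> drop (> snap)
  v11 WRITE a 3 -> skip
  v12 WRITE a 12 -> skip
  v13 WRITE b 16 -> drop (> snap)
  v14 WRITE b 15 -> drop (> snap)
  v15 WRITE a 18 -> skip
Collected: [(1, 5)]

Answer: v1 5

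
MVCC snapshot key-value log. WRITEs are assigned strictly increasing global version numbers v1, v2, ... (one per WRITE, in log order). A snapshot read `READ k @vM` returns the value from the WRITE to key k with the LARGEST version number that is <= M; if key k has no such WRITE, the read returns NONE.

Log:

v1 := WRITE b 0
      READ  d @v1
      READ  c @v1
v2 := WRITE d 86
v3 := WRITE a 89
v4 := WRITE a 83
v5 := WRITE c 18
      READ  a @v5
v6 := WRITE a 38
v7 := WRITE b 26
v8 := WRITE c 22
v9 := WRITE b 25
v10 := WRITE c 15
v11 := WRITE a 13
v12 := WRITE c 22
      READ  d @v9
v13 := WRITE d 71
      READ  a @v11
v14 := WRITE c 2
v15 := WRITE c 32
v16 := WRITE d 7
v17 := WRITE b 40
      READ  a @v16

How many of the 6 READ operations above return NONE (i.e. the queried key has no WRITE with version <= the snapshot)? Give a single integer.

v1: WRITE b=0  (b history now [(1, 0)])
READ d @v1: history=[] -> no version <= 1 -> NONE
READ c @v1: history=[] -> no version <= 1 -> NONE
v2: WRITE d=86  (d history now [(2, 86)])
v3: WRITE a=89  (a history now [(3, 89)])
v4: WRITE a=83  (a history now [(3, 89), (4, 83)])
v5: WRITE c=18  (c history now [(5, 18)])
READ a @v5: history=[(3, 89), (4, 83)] -> pick v4 -> 83
v6: WRITE a=38  (a history now [(3, 89), (4, 83), (6, 38)])
v7: WRITE b=26  (b history now [(1, 0), (7, 26)])
v8: WRITE c=22  (c history now [(5, 18), (8, 22)])
v9: WRITE b=25  (b history now [(1, 0), (7, 26), (9, 25)])
v10: WRITE c=15  (c history now [(5, 18), (8, 22), (10, 15)])
v11: WRITE a=13  (a history now [(3, 89), (4, 83), (6, 38), (11, 13)])
v12: WRITE c=22  (c history now [(5, 18), (8, 22), (10, 15), (12, 22)])
READ d @v9: history=[(2, 86)] -> pick v2 -> 86
v13: WRITE d=71  (d history now [(2, 86), (13, 71)])
READ a @v11: history=[(3, 89), (4, 83), (6, 38), (11, 13)] -> pick v11 -> 13
v14: WRITE c=2  (c history now [(5, 18), (8, 22), (10, 15), (12, 22), (14, 2)])
v15: WRITE c=32  (c history now [(5, 18), (8, 22), (10, 15), (12, 22), (14, 2), (15, 32)])
v16: WRITE d=7  (d history now [(2, 86), (13, 71), (16, 7)])
v17: WRITE b=40  (b history now [(1, 0), (7, 26), (9, 25), (17, 40)])
READ a @v16: history=[(3, 89), (4, 83), (6, 38), (11, 13)] -> pick v11 -> 13
Read results in order: ['NONE', 'NONE', '83', '86', '13', '13']
NONE count = 2

Answer: 2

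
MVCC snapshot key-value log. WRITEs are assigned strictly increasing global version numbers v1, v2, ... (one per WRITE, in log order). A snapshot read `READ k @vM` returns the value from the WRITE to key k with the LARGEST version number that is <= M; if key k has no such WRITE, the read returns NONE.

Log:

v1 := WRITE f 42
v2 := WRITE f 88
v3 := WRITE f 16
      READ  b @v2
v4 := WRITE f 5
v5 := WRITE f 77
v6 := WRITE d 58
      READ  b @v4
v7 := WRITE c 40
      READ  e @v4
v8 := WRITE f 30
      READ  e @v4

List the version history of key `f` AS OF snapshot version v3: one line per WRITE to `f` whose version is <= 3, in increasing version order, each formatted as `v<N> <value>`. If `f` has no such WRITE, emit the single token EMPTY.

Answer: v1 42
v2 88
v3 16

Derivation:
Scan writes for key=f with version <= 3:
  v1 WRITE f 42 -> keep
  v2 WRITE f 88 -> keep
  v3 WRITE f 16 -> keep
  v4 WRITE f 5 -> drop (> snap)
  v5 WRITE f 77 -> drop (> snap)
  v6 WRITE d 58 -> skip
  v7 WRITE c 40 -> skip
  v8 WRITE f 30 -> drop (> snap)
Collected: [(1, 42), (2, 88), (3, 16)]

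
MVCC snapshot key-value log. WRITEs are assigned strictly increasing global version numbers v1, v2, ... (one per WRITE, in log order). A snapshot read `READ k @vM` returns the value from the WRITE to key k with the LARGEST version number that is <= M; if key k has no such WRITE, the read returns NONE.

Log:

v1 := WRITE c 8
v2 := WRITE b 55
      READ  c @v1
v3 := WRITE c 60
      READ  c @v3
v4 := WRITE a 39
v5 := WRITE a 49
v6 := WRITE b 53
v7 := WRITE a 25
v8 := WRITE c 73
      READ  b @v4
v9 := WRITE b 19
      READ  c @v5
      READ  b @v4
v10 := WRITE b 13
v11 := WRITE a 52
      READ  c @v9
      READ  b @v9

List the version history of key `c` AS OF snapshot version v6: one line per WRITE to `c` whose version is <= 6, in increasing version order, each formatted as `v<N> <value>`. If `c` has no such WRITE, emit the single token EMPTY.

Answer: v1 8
v3 60

Derivation:
Scan writes for key=c with version <= 6:
  v1 WRITE c 8 -> keep
  v2 WRITE b 55 -> skip
  v3 WRITE c 60 -> keep
  v4 WRITE a 39 -> skip
  v5 WRITE a 49 -> skip
  v6 WRITE b 53 -> skip
  v7 WRITE a 25 -> skip
  v8 WRITE c 73 -> drop (> snap)
  v9 WRITE b 19 -> skip
  v10 WRITE b 13 -> skip
  v11 WRITE a 52 -> skip
Collected: [(1, 8), (3, 60)]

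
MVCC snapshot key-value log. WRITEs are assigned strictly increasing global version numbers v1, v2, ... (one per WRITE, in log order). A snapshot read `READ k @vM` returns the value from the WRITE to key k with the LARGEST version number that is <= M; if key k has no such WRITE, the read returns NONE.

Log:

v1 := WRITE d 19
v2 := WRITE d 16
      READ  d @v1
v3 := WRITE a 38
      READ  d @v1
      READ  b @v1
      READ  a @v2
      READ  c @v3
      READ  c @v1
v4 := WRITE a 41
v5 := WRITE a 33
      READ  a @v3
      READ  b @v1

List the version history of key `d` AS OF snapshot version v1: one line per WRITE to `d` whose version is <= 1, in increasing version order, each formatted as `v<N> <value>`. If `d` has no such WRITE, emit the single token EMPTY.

Answer: v1 19

Derivation:
Scan writes for key=d with version <= 1:
  v1 WRITE d 19 -> keep
  v2 WRITE d 16 -> drop (> snap)
  v3 WRITE a 38 -> skip
  v4 WRITE a 41 -> skip
  v5 WRITE a 33 -> skip
Collected: [(1, 19)]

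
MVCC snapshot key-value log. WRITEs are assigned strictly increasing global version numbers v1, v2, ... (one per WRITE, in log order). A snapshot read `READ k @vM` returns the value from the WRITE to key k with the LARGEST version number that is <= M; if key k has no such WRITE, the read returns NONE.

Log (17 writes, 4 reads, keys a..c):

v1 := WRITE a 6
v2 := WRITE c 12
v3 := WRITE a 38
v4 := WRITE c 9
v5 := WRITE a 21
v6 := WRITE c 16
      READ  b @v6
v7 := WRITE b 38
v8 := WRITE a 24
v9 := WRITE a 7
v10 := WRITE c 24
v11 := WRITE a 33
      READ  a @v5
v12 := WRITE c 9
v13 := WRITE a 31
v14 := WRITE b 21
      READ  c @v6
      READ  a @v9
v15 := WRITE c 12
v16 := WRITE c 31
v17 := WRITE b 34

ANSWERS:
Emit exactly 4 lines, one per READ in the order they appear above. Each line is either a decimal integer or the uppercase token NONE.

v1: WRITE a=6  (a history now [(1, 6)])
v2: WRITE c=12  (c history now [(2, 12)])
v3: WRITE a=38  (a history now [(1, 6), (3, 38)])
v4: WRITE c=9  (c history now [(2, 12), (4, 9)])
v5: WRITE a=21  (a history now [(1, 6), (3, 38), (5, 21)])
v6: WRITE c=16  (c history now [(2, 12), (4, 9), (6, 16)])
READ b @v6: history=[] -> no version <= 6 -> NONE
v7: WRITE b=38  (b history now [(7, 38)])
v8: WRITE a=24  (a history now [(1, 6), (3, 38), (5, 21), (8, 24)])
v9: WRITE a=7  (a history now [(1, 6), (3, 38), (5, 21), (8, 24), (9, 7)])
v10: WRITE c=24  (c history now [(2, 12), (4, 9), (6, 16), (10, 24)])
v11: WRITE a=33  (a history now [(1, 6), (3, 38), (5, 21), (8, 24), (9, 7), (11, 33)])
READ a @v5: history=[(1, 6), (3, 38), (5, 21), (8, 24), (9, 7), (11, 33)] -> pick v5 -> 21
v12: WRITE c=9  (c history now [(2, 12), (4, 9), (6, 16), (10, 24), (12, 9)])
v13: WRITE a=31  (a history now [(1, 6), (3, 38), (5, 21), (8, 24), (9, 7), (11, 33), (13, 31)])
v14: WRITE b=21  (b history now [(7, 38), (14, 21)])
READ c @v6: history=[(2, 12), (4, 9), (6, 16), (10, 24), (12, 9)] -> pick v6 -> 16
READ a @v9: history=[(1, 6), (3, 38), (5, 21), (8, 24), (9, 7), (11, 33), (13, 31)] -> pick v9 -> 7
v15: WRITE c=12  (c history now [(2, 12), (4, 9), (6, 16), (10, 24), (12, 9), (15, 12)])
v16: WRITE c=31  (c history now [(2, 12), (4, 9), (6, 16), (10, 24), (12, 9), (15, 12), (16, 31)])
v17: WRITE b=34  (b history now [(7, 38), (14, 21), (17, 34)])

Answer: NONE
21
16
7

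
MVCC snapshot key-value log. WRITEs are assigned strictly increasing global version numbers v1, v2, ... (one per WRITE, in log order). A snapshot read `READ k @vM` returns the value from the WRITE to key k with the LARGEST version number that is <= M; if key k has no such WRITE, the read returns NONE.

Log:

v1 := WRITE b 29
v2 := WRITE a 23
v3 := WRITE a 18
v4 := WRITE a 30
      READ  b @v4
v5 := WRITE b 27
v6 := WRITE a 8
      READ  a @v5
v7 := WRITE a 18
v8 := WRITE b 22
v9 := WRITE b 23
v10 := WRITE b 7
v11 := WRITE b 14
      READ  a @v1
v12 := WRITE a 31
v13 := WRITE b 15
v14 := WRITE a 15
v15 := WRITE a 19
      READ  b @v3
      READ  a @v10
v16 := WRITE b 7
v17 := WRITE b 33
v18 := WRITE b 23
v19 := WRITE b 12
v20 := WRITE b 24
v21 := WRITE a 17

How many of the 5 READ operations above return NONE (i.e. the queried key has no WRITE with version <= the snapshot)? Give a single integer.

Answer: 1

Derivation:
v1: WRITE b=29  (b history now [(1, 29)])
v2: WRITE a=23  (a history now [(2, 23)])
v3: WRITE a=18  (a history now [(2, 23), (3, 18)])
v4: WRITE a=30  (a history now [(2, 23), (3, 18), (4, 30)])
READ b @v4: history=[(1, 29)] -> pick v1 -> 29
v5: WRITE b=27  (b history now [(1, 29), (5, 27)])
v6: WRITE a=8  (a history now [(2, 23), (3, 18), (4, 30), (6, 8)])
READ a @v5: history=[(2, 23), (3, 18), (4, 30), (6, 8)] -> pick v4 -> 30
v7: WRITE a=18  (a history now [(2, 23), (3, 18), (4, 30), (6, 8), (7, 18)])
v8: WRITE b=22  (b history now [(1, 29), (5, 27), (8, 22)])
v9: WRITE b=23  (b history now [(1, 29), (5, 27), (8, 22), (9, 23)])
v10: WRITE b=7  (b history now [(1, 29), (5, 27), (8, 22), (9, 23), (10, 7)])
v11: WRITE b=14  (b history now [(1, 29), (5, 27), (8, 22), (9, 23), (10, 7), (11, 14)])
READ a @v1: history=[(2, 23), (3, 18), (4, 30), (6, 8), (7, 18)] -> no version <= 1 -> NONE
v12: WRITE a=31  (a history now [(2, 23), (3, 18), (4, 30), (6, 8), (7, 18), (12, 31)])
v13: WRITE b=15  (b history now [(1, 29), (5, 27), (8, 22), (9, 23), (10, 7), (11, 14), (13, 15)])
v14: WRITE a=15  (a history now [(2, 23), (3, 18), (4, 30), (6, 8), (7, 18), (12, 31), (14, 15)])
v15: WRITE a=19  (a history now [(2, 23), (3, 18), (4, 30), (6, 8), (7, 18), (12, 31), (14, 15), (15, 19)])
READ b @v3: history=[(1, 29), (5, 27), (8, 22), (9, 23), (10, 7), (11, 14), (13, 15)] -> pick v1 -> 29
READ a @v10: history=[(2, 23), (3, 18), (4, 30), (6, 8), (7, 18), (12, 31), (14, 15), (15, 19)] -> pick v7 -> 18
v16: WRITE b=7  (b history now [(1, 29), (5, 27), (8, 22), (9, 23), (10, 7), (11, 14), (13, 15), (16, 7)])
v17: WRITE b=33  (b history now [(1, 29), (5, 27), (8, 22), (9, 23), (10, 7), (11, 14), (13, 15), (16, 7), (17, 33)])
v18: WRITE b=23  (b history now [(1, 29), (5, 27), (8, 22), (9, 23), (10, 7), (11, 14), (13, 15), (16, 7), (17, 33), (18, 23)])
v19: WRITE b=12  (b history now [(1, 29), (5, 27), (8, 22), (9, 23), (10, 7), (11, 14), (13, 15), (16, 7), (17, 33), (18, 23), (19, 12)])
v20: WRITE b=24  (b history now [(1, 29), (5, 27), (8, 22), (9, 23), (10, 7), (11, 14), (13, 15), (16, 7), (17, 33), (18, 23), (19, 12), (20, 24)])
v21: WRITE a=17  (a history now [(2, 23), (3, 18), (4, 30), (6, 8), (7, 18), (12, 31), (14, 15), (15, 19), (21, 17)])
Read results in order: ['29', '30', 'NONE', '29', '18']
NONE count = 1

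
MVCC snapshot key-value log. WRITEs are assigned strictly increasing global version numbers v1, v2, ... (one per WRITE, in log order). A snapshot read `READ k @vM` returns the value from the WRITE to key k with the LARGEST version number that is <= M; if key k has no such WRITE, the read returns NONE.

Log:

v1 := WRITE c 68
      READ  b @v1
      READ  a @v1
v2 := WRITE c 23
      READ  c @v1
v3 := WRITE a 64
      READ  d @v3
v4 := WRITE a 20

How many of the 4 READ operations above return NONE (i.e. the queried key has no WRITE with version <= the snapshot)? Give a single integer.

Answer: 3

Derivation:
v1: WRITE c=68  (c history now [(1, 68)])
READ b @v1: history=[] -> no version <= 1 -> NONE
READ a @v1: history=[] -> no version <= 1 -> NONE
v2: WRITE c=23  (c history now [(1, 68), (2, 23)])
READ c @v1: history=[(1, 68), (2, 23)] -> pick v1 -> 68
v3: WRITE a=64  (a history now [(3, 64)])
READ d @v3: history=[] -> no version <= 3 -> NONE
v4: WRITE a=20  (a history now [(3, 64), (4, 20)])
Read results in order: ['NONE', 'NONE', '68', 'NONE']
NONE count = 3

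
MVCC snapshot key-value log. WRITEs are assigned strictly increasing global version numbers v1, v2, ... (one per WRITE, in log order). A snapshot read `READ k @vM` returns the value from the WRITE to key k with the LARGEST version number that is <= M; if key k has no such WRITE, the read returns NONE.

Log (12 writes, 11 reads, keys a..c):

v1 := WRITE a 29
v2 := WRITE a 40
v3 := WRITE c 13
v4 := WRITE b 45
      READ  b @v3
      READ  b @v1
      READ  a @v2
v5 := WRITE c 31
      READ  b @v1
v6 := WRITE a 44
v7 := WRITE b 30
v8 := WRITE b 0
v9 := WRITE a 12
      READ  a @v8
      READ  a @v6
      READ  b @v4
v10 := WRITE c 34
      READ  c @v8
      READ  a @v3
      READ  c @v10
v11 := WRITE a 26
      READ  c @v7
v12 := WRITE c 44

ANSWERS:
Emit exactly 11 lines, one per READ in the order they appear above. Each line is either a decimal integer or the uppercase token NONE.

v1: WRITE a=29  (a history now [(1, 29)])
v2: WRITE a=40  (a history now [(1, 29), (2, 40)])
v3: WRITE c=13  (c history now [(3, 13)])
v4: WRITE b=45  (b history now [(4, 45)])
READ b @v3: history=[(4, 45)] -> no version <= 3 -> NONE
READ b @v1: history=[(4, 45)] -> no version <= 1 -> NONE
READ a @v2: history=[(1, 29), (2, 40)] -> pick v2 -> 40
v5: WRITE c=31  (c history now [(3, 13), (5, 31)])
READ b @v1: history=[(4, 45)] -> no version <= 1 -> NONE
v6: WRITE a=44  (a history now [(1, 29), (2, 40), (6, 44)])
v7: WRITE b=30  (b history now [(4, 45), (7, 30)])
v8: WRITE b=0  (b history now [(4, 45), (7, 30), (8, 0)])
v9: WRITE a=12  (a history now [(1, 29), (2, 40), (6, 44), (9, 12)])
READ a @v8: history=[(1, 29), (2, 40), (6, 44), (9, 12)] -> pick v6 -> 44
READ a @v6: history=[(1, 29), (2, 40), (6, 44), (9, 12)] -> pick v6 -> 44
READ b @v4: history=[(4, 45), (7, 30), (8, 0)] -> pick v4 -> 45
v10: WRITE c=34  (c history now [(3, 13), (5, 31), (10, 34)])
READ c @v8: history=[(3, 13), (5, 31), (10, 34)] -> pick v5 -> 31
READ a @v3: history=[(1, 29), (2, 40), (6, 44), (9, 12)] -> pick v2 -> 40
READ c @v10: history=[(3, 13), (5, 31), (10, 34)] -> pick v10 -> 34
v11: WRITE a=26  (a history now [(1, 29), (2, 40), (6, 44), (9, 12), (11, 26)])
READ c @v7: history=[(3, 13), (5, 31), (10, 34)] -> pick v5 -> 31
v12: WRITE c=44  (c history now [(3, 13), (5, 31), (10, 34), (12, 44)])

Answer: NONE
NONE
40
NONE
44
44
45
31
40
34
31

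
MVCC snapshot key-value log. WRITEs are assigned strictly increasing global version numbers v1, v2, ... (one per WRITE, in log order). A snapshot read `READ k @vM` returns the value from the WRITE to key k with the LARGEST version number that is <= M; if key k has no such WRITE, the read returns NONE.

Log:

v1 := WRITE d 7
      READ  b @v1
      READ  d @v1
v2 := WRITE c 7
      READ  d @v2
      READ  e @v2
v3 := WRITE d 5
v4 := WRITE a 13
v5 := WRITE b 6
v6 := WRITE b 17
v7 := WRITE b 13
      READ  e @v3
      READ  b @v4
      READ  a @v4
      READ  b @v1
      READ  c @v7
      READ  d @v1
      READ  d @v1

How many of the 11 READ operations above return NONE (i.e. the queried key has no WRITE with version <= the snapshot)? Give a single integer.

v1: WRITE d=7  (d history now [(1, 7)])
READ b @v1: history=[] -> no version <= 1 -> NONE
READ d @v1: history=[(1, 7)] -> pick v1 -> 7
v2: WRITE c=7  (c history now [(2, 7)])
READ d @v2: history=[(1, 7)] -> pick v1 -> 7
READ e @v2: history=[] -> no version <= 2 -> NONE
v3: WRITE d=5  (d history now [(1, 7), (3, 5)])
v4: WRITE a=13  (a history now [(4, 13)])
v5: WRITE b=6  (b history now [(5, 6)])
v6: WRITE b=17  (b history now [(5, 6), (6, 17)])
v7: WRITE b=13  (b history now [(5, 6), (6, 17), (7, 13)])
READ e @v3: history=[] -> no version <= 3 -> NONE
READ b @v4: history=[(5, 6), (6, 17), (7, 13)] -> no version <= 4 -> NONE
READ a @v4: history=[(4, 13)] -> pick v4 -> 13
READ b @v1: history=[(5, 6), (6, 17), (7, 13)] -> no version <= 1 -> NONE
READ c @v7: history=[(2, 7)] -> pick v2 -> 7
READ d @v1: history=[(1, 7), (3, 5)] -> pick v1 -> 7
READ d @v1: history=[(1, 7), (3, 5)] -> pick v1 -> 7
Read results in order: ['NONE', '7', '7', 'NONE', 'NONE', 'NONE', '13', 'NONE', '7', '7', '7']
NONE count = 5

Answer: 5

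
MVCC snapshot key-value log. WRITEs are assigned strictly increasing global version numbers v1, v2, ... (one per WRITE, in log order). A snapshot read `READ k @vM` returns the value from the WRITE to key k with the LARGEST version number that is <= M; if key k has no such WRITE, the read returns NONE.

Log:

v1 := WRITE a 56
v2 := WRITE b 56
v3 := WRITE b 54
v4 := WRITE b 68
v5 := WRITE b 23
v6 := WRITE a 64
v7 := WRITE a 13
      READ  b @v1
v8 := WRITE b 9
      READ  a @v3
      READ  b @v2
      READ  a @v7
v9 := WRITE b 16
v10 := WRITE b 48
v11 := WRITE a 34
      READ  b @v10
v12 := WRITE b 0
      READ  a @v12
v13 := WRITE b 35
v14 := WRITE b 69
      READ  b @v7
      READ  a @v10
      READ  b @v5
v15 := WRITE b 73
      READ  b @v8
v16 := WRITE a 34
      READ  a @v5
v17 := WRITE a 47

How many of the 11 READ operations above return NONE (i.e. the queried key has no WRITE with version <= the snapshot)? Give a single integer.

Answer: 1

Derivation:
v1: WRITE a=56  (a history now [(1, 56)])
v2: WRITE b=56  (b history now [(2, 56)])
v3: WRITE b=54  (b history now [(2, 56), (3, 54)])
v4: WRITE b=68  (b history now [(2, 56), (3, 54), (4, 68)])
v5: WRITE b=23  (b history now [(2, 56), (3, 54), (4, 68), (5, 23)])
v6: WRITE a=64  (a history now [(1, 56), (6, 64)])
v7: WRITE a=13  (a history now [(1, 56), (6, 64), (7, 13)])
READ b @v1: history=[(2, 56), (3, 54), (4, 68), (5, 23)] -> no version <= 1 -> NONE
v8: WRITE b=9  (b history now [(2, 56), (3, 54), (4, 68), (5, 23), (8, 9)])
READ a @v3: history=[(1, 56), (6, 64), (7, 13)] -> pick v1 -> 56
READ b @v2: history=[(2, 56), (3, 54), (4, 68), (5, 23), (8, 9)] -> pick v2 -> 56
READ a @v7: history=[(1, 56), (6, 64), (7, 13)] -> pick v7 -> 13
v9: WRITE b=16  (b history now [(2, 56), (3, 54), (4, 68), (5, 23), (8, 9), (9, 16)])
v10: WRITE b=48  (b history now [(2, 56), (3, 54), (4, 68), (5, 23), (8, 9), (9, 16), (10, 48)])
v11: WRITE a=34  (a history now [(1, 56), (6, 64), (7, 13), (11, 34)])
READ b @v10: history=[(2, 56), (3, 54), (4, 68), (5, 23), (8, 9), (9, 16), (10, 48)] -> pick v10 -> 48
v12: WRITE b=0  (b history now [(2, 56), (3, 54), (4, 68), (5, 23), (8, 9), (9, 16), (10, 48), (12, 0)])
READ a @v12: history=[(1, 56), (6, 64), (7, 13), (11, 34)] -> pick v11 -> 34
v13: WRITE b=35  (b history now [(2, 56), (3, 54), (4, 68), (5, 23), (8, 9), (9, 16), (10, 48), (12, 0), (13, 35)])
v14: WRITE b=69  (b history now [(2, 56), (3, 54), (4, 68), (5, 23), (8, 9), (9, 16), (10, 48), (12, 0), (13, 35), (14, 69)])
READ b @v7: history=[(2, 56), (3, 54), (4, 68), (5, 23), (8, 9), (9, 16), (10, 48), (12, 0), (13, 35), (14, 69)] -> pick v5 -> 23
READ a @v10: history=[(1, 56), (6, 64), (7, 13), (11, 34)] -> pick v7 -> 13
READ b @v5: history=[(2, 56), (3, 54), (4, 68), (5, 23), (8, 9), (9, 16), (10, 48), (12, 0), (13, 35), (14, 69)] -> pick v5 -> 23
v15: WRITE b=73  (b history now [(2, 56), (3, 54), (4, 68), (5, 23), (8, 9), (9, 16), (10, 48), (12, 0), (13, 35), (14, 69), (15, 73)])
READ b @v8: history=[(2, 56), (3, 54), (4, 68), (5, 23), (8, 9), (9, 16), (10, 48), (12, 0), (13, 35), (14, 69), (15, 73)] -> pick v8 -> 9
v16: WRITE a=34  (a history now [(1, 56), (6, 64), (7, 13), (11, 34), (16, 34)])
READ a @v5: history=[(1, 56), (6, 64), (7, 13), (11, 34), (16, 34)] -> pick v1 -> 56
v17: WRITE a=47  (a history now [(1, 56), (6, 64), (7, 13), (11, 34), (16, 34), (17, 47)])
Read results in order: ['NONE', '56', '56', '13', '48', '34', '23', '13', '23', '9', '56']
NONE count = 1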